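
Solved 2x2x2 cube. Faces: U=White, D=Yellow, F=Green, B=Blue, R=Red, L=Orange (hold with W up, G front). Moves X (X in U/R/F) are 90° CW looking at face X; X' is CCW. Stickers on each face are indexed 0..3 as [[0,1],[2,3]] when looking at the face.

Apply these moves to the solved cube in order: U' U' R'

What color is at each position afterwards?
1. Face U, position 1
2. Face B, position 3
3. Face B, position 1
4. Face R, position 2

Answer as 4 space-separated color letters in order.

Answer: B B G O

Derivation:
After move 1 (U'): U=WWWW F=OOGG R=GGRR B=RRBB L=BBOO
After move 2 (U'): U=WWWW F=BBGG R=OORR B=GGBB L=RROO
After move 3 (R'): R=OROR U=WBWG F=BWGW D=YBYG B=YGYB
Query 1: U[1] = B
Query 2: B[3] = B
Query 3: B[1] = G
Query 4: R[2] = O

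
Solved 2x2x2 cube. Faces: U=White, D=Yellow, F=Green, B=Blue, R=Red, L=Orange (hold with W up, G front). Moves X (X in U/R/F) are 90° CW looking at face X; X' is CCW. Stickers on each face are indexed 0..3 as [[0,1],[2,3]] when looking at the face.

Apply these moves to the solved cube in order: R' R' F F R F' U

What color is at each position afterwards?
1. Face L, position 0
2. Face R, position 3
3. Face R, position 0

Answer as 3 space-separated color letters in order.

After move 1 (R'): R=RRRR U=WBWB F=GWGW D=YGYG B=YBYB
After move 2 (R'): R=RRRR U=WYWY F=GBGB D=YWYW B=GBGB
After move 3 (F): F=GGBB U=WYOO R=WRYR D=RRYW L=OYOW
After move 4 (F): F=BGBG U=WYWY R=OROR D=YWYW L=OROR
After move 5 (R): R=OORR U=WGWG F=BWBW D=YGYG B=YBYB
After move 6 (F'): F=WWBB U=WGOR R=GOYR D=RRYG L=OGOW
After move 7 (U): U=OWRG F=GOBB R=YBYR B=OGYB L=WWOW
Query 1: L[0] = W
Query 2: R[3] = R
Query 3: R[0] = Y

Answer: W R Y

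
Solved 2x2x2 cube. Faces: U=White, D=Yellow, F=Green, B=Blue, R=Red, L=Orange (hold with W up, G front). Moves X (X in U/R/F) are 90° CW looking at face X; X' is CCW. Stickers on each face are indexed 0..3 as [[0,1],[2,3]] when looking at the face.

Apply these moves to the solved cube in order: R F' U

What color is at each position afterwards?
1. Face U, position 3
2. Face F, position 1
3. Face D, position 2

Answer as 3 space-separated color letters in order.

After move 1 (R): R=RRRR U=WGWG F=GYGY D=YBYB B=WBWB
After move 2 (F'): F=YYGG U=WGRR R=BRYR D=OOYB L=OGOW
After move 3 (U): U=RWRG F=BRGG R=WBYR B=OGWB L=YYOW
Query 1: U[3] = G
Query 2: F[1] = R
Query 3: D[2] = Y

Answer: G R Y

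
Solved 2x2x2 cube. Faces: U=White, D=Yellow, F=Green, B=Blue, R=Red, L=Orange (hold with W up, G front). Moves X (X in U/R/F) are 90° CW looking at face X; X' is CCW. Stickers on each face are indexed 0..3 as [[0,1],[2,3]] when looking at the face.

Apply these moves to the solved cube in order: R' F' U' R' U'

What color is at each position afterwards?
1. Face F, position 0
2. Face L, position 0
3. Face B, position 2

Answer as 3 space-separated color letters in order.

After move 1 (R'): R=RRRR U=WBWB F=GWGW D=YGYG B=YBYB
After move 2 (F'): F=WWGG U=WBRR R=GRYR D=OOYG L=OBOW
After move 3 (U'): U=BRWR F=OBGG R=WWYR B=GRYB L=YBOW
After move 4 (R'): R=WRWY U=BYWG F=ORGR D=OBYG B=GROB
After move 5 (U'): U=YGBW F=YBGR R=ORWY B=WROB L=GROW
Query 1: F[0] = Y
Query 2: L[0] = G
Query 3: B[2] = O

Answer: Y G O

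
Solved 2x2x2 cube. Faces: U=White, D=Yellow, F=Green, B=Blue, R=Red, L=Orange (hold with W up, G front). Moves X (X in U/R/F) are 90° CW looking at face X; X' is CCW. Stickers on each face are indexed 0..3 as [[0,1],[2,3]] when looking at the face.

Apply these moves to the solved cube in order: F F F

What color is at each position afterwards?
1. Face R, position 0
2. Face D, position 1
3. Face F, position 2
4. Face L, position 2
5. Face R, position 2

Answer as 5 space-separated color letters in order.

Answer: Y O G O Y

Derivation:
After move 1 (F): F=GGGG U=WWOO R=WRWR D=RRYY L=OYOY
After move 2 (F): F=GGGG U=WWYY R=OROR D=WWYY L=OROR
After move 3 (F): F=GGGG U=WWRR R=YRYR D=OOYY L=OWOW
Query 1: R[0] = Y
Query 2: D[1] = O
Query 3: F[2] = G
Query 4: L[2] = O
Query 5: R[2] = Y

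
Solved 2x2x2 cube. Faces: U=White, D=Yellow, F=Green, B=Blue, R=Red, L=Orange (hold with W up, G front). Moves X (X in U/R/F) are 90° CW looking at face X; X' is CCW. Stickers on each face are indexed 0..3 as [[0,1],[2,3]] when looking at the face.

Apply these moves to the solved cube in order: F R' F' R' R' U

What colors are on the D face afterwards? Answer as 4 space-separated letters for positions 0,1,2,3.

After move 1 (F): F=GGGG U=WWOO R=WRWR D=RRYY L=OYOY
After move 2 (R'): R=RRWW U=WBOB F=GWGO D=RGYG B=YBRB
After move 3 (F'): F=WOGG U=WBRW R=GRRW D=YYYG L=OBOO
After move 4 (R'): R=RWGR U=WRRY F=WBGW D=YOYG B=GBYB
After move 5 (R'): R=WRRG U=WYRG F=WRGY D=YBYW B=GBOB
After move 6 (U): U=RWGY F=WRGY R=GBRG B=OBOB L=WROO
Query: D face = YBYW

Answer: Y B Y W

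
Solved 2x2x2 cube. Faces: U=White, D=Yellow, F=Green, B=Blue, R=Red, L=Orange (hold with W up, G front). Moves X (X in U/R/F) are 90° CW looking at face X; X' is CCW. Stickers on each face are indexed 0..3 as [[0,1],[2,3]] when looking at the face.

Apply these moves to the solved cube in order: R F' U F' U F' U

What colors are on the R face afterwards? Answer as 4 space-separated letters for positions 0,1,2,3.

Answer: Y G Y R

Derivation:
After move 1 (R): R=RRRR U=WGWG F=GYGY D=YBYB B=WBWB
After move 2 (F'): F=YYGG U=WGRR R=BRYR D=OOYB L=OGOW
After move 3 (U): U=RWRG F=BRGG R=WBYR B=OGWB L=YYOW
After move 4 (F'): F=RGBG U=RWWY R=OBOR D=YWYB L=YGOR
After move 5 (U): U=WRYW F=OBBG R=OGOR B=YGWB L=RGOR
After move 6 (F'): F=BGOB U=WROO R=WGYR D=GRYB L=RWOY
After move 7 (U): U=OWOR F=WGOB R=YGYR B=RWWB L=BGOY
Query: R face = YGYR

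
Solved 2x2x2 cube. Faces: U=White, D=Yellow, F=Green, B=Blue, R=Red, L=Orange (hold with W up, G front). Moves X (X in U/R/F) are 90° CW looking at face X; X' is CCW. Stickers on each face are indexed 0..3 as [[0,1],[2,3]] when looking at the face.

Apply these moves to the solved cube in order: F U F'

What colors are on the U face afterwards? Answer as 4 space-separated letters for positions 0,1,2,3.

After move 1 (F): F=GGGG U=WWOO R=WRWR D=RRYY L=OYOY
After move 2 (U): U=OWOW F=WRGG R=BBWR B=OYBB L=GGOY
After move 3 (F'): F=RGWG U=OWBW R=RBRR D=GYYY L=GWOO
Query: U face = OWBW

Answer: O W B W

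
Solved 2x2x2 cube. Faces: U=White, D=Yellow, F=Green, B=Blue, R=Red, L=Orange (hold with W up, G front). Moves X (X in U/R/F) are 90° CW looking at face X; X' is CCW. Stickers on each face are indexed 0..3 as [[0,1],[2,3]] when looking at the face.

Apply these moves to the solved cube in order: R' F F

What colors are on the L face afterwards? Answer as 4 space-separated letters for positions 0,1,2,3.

After move 1 (R'): R=RRRR U=WBWB F=GWGW D=YGYG B=YBYB
After move 2 (F): F=GGWW U=WBOO R=WRBR D=RRYG L=OYOG
After move 3 (F): F=WGWG U=WBGY R=OROR D=BWYG L=OROR
Query: L face = OROR

Answer: O R O R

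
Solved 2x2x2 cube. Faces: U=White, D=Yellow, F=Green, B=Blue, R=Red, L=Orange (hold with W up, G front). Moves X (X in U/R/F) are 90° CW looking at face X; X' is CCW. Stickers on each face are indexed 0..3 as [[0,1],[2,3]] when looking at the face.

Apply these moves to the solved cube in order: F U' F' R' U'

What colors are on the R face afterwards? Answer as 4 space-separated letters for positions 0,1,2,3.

Answer: Y O R R

Derivation:
After move 1 (F): F=GGGG U=WWOO R=WRWR D=RRYY L=OYOY
After move 2 (U'): U=WOWO F=OYGG R=GGWR B=WRBB L=BBOY
After move 3 (F'): F=YGOG U=WOGW R=RGRR D=BYYY L=BOOW
After move 4 (R'): R=GRRR U=WBGW F=YOOW D=BGYG B=YRYB
After move 5 (U'): U=BWWG F=BOOW R=YORR B=GRYB L=YROW
Query: R face = YORR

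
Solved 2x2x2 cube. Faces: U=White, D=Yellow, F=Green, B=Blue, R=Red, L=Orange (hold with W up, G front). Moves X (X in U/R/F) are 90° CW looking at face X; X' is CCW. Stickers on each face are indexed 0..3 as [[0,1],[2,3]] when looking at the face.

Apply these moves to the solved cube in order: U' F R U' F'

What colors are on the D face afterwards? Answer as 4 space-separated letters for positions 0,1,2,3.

After move 1 (U'): U=WWWW F=OOGG R=GGRR B=RRBB L=BBOO
After move 2 (F): F=GOGO U=WWOB R=WGWR D=RGYY L=BYOY
After move 3 (R): R=WWRG U=WOOO F=GGGY D=RBYR B=BRWB
After move 4 (U'): U=OOWO F=BYGY R=GGRG B=WWWB L=BROY
After move 5 (F'): F=YYBG U=OOGR R=BGRG D=RYYR L=BOOW
Query: D face = RYYR

Answer: R Y Y R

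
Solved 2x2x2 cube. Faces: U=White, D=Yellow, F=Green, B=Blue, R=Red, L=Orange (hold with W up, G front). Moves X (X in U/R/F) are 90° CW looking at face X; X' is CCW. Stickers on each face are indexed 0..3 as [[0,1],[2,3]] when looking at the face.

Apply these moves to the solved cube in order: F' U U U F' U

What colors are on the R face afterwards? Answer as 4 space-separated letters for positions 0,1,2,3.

Answer: Y R O R

Derivation:
After move 1 (F'): F=GGGG U=WWRR R=YRYR D=OOYY L=OWOW
After move 2 (U): U=RWRW F=YRGG R=BBYR B=OWBB L=GGOW
After move 3 (U): U=RRWW F=BBGG R=OWYR B=GGBB L=YROW
After move 4 (U): U=WRWR F=OWGG R=GGYR B=YRBB L=BBOW
After move 5 (F'): F=WGOG U=WRGY R=OGOR D=BWYY L=BROW
After move 6 (U): U=GWYR F=OGOG R=YROR B=BRBB L=WGOW
Query: R face = YROR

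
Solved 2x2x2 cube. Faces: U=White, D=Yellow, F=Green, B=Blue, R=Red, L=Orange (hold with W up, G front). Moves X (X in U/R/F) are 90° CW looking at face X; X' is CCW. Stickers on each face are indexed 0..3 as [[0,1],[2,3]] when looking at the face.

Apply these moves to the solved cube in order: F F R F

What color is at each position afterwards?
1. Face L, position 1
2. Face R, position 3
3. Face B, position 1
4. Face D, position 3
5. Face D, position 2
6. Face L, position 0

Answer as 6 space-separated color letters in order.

After move 1 (F): F=GGGG U=WWOO R=WRWR D=RRYY L=OYOY
After move 2 (F): F=GGGG U=WWYY R=OROR D=WWYY L=OROR
After move 3 (R): R=OORR U=WGYG F=GWGY D=WBYB B=YBWB
After move 4 (F): F=GGYW U=WGRR R=YOGR D=ROYB L=OWOB
Query 1: L[1] = W
Query 2: R[3] = R
Query 3: B[1] = B
Query 4: D[3] = B
Query 5: D[2] = Y
Query 6: L[0] = O

Answer: W R B B Y O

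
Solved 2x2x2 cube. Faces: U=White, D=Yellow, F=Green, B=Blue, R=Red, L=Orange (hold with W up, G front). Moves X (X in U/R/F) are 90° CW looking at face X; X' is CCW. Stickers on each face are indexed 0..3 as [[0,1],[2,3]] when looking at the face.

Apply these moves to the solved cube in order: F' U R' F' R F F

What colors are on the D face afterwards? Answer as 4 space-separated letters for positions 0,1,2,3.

After move 1 (F'): F=GGGG U=WWRR R=YRYR D=OOYY L=OWOW
After move 2 (U): U=RWRW F=YRGG R=BBYR B=OWBB L=GGOW
After move 3 (R'): R=BRBY U=RBRO F=YWGW D=ORYG B=YWOB
After move 4 (F'): F=WWYG U=RBBB R=RROY D=GWYG L=GOOR
After move 5 (R): R=ORYR U=RWBG F=WWYG D=GOYY B=BWBB
After move 6 (F): F=YWGW U=RWRO R=BRGR D=YOYY L=GGOO
After move 7 (F): F=GYWW U=RWOG R=RROR D=GBYY L=GYOO
Query: D face = GBYY

Answer: G B Y Y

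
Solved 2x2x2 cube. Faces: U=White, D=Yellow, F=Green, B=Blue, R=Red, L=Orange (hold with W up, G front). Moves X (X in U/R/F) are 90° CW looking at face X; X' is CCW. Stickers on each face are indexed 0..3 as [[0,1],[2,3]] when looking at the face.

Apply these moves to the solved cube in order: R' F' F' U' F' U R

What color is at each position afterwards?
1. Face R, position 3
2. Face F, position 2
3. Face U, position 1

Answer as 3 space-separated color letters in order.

After move 1 (R'): R=RRRR U=WBWB F=GWGW D=YGYG B=YBYB
After move 2 (F'): F=WWGG U=WBRR R=GRYR D=OOYG L=OBOW
After move 3 (F'): F=WGWG U=WBGY R=OROR D=BWYG L=OROR
After move 4 (U'): U=BYWG F=ORWG R=WGOR B=ORYB L=YBOR
After move 5 (F'): F=RGOW U=BYWO R=WGBR D=BRYG L=YGOW
After move 6 (U): U=WBOY F=WGOW R=ORBR B=YGYB L=RGOW
After move 7 (R): R=BORR U=WGOW F=WROG D=BYYY B=YGBB
Query 1: R[3] = R
Query 2: F[2] = O
Query 3: U[1] = G

Answer: R O G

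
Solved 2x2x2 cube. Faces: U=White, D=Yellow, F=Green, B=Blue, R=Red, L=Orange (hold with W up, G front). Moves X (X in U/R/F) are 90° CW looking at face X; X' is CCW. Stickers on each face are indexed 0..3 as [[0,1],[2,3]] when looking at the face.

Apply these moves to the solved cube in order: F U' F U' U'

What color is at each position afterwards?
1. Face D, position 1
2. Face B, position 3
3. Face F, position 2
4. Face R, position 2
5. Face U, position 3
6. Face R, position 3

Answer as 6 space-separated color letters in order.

After move 1 (F): F=GGGG U=WWOO R=WRWR D=RRYY L=OYOY
After move 2 (U'): U=WOWO F=OYGG R=GGWR B=WRBB L=BBOY
After move 3 (F): F=GOGY U=WOYB R=WGOR D=WGYY L=BROR
After move 4 (U'): U=OBWY F=BRGY R=GOOR B=WGBB L=WROR
After move 5 (U'): U=BYOW F=WRGY R=BROR B=GOBB L=WGOR
Query 1: D[1] = G
Query 2: B[3] = B
Query 3: F[2] = G
Query 4: R[2] = O
Query 5: U[3] = W
Query 6: R[3] = R

Answer: G B G O W R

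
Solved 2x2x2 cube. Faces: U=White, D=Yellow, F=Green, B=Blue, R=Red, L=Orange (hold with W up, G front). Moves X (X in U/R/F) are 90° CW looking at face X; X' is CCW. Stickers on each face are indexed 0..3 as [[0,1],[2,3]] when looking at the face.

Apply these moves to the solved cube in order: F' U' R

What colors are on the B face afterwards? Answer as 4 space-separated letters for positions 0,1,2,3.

After move 1 (F'): F=GGGG U=WWRR R=YRYR D=OOYY L=OWOW
After move 2 (U'): U=WRWR F=OWGG R=GGYR B=YRBB L=BBOW
After move 3 (R): R=YGRG U=WWWG F=OOGY D=OBYY B=RRRB
Query: B face = RRRB

Answer: R R R B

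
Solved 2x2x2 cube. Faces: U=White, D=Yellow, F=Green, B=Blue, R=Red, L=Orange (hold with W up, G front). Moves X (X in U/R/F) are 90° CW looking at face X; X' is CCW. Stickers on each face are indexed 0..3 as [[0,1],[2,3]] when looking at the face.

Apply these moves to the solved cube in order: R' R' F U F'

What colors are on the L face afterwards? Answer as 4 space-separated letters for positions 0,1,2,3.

Answer: G Y O O

Derivation:
After move 1 (R'): R=RRRR U=WBWB F=GWGW D=YGYG B=YBYB
After move 2 (R'): R=RRRR U=WYWY F=GBGB D=YWYW B=GBGB
After move 3 (F): F=GGBB U=WYOO R=WRYR D=RRYW L=OYOW
After move 4 (U): U=OWOY F=WRBB R=GBYR B=OYGB L=GGOW
After move 5 (F'): F=RBWB U=OWGY R=RBRR D=GWYW L=GYOO
Query: L face = GYOO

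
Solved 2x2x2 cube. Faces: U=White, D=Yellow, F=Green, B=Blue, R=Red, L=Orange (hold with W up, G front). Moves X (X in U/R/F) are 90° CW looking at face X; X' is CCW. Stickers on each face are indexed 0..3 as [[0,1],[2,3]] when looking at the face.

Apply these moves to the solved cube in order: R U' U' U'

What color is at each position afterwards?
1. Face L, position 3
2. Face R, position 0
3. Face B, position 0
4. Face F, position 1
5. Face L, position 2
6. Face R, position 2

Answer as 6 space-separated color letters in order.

Answer: O W O R O R

Derivation:
After move 1 (R): R=RRRR U=WGWG F=GYGY D=YBYB B=WBWB
After move 2 (U'): U=GGWW F=OOGY R=GYRR B=RRWB L=WBOO
After move 3 (U'): U=GWGW F=WBGY R=OORR B=GYWB L=RROO
After move 4 (U'): U=WWGG F=RRGY R=WBRR B=OOWB L=GYOO
Query 1: L[3] = O
Query 2: R[0] = W
Query 3: B[0] = O
Query 4: F[1] = R
Query 5: L[2] = O
Query 6: R[2] = R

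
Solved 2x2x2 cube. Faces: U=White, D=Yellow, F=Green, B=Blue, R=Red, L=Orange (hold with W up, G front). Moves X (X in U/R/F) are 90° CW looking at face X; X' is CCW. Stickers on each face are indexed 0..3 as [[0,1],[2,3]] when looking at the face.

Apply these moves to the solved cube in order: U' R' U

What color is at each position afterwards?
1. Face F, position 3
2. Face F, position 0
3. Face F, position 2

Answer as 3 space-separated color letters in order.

Answer: W G G

Derivation:
After move 1 (U'): U=WWWW F=OOGG R=GGRR B=RRBB L=BBOO
After move 2 (R'): R=GRGR U=WBWR F=OWGW D=YOYG B=YRYB
After move 3 (U): U=WWRB F=GRGW R=YRGR B=BBYB L=OWOO
Query 1: F[3] = W
Query 2: F[0] = G
Query 3: F[2] = G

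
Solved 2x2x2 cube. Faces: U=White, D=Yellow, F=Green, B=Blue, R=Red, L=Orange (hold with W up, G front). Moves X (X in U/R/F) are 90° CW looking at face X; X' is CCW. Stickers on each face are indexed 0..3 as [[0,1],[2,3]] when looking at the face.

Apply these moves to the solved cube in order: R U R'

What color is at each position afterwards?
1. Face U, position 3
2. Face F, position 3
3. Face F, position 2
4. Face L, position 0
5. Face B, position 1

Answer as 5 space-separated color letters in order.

After move 1 (R): R=RRRR U=WGWG F=GYGY D=YBYB B=WBWB
After move 2 (U): U=WWGG F=RRGY R=WBRR B=OOWB L=GYOO
After move 3 (R'): R=BRWR U=WWGO F=RWGG D=YRYY B=BOBB
Query 1: U[3] = O
Query 2: F[3] = G
Query 3: F[2] = G
Query 4: L[0] = G
Query 5: B[1] = O

Answer: O G G G O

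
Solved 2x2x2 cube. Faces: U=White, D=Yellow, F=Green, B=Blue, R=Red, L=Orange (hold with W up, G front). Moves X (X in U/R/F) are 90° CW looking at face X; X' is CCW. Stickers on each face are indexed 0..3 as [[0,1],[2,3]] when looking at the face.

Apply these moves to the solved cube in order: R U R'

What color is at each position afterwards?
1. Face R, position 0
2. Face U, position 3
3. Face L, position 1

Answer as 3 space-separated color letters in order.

After move 1 (R): R=RRRR U=WGWG F=GYGY D=YBYB B=WBWB
After move 2 (U): U=WWGG F=RRGY R=WBRR B=OOWB L=GYOO
After move 3 (R'): R=BRWR U=WWGO F=RWGG D=YRYY B=BOBB
Query 1: R[0] = B
Query 2: U[3] = O
Query 3: L[1] = Y

Answer: B O Y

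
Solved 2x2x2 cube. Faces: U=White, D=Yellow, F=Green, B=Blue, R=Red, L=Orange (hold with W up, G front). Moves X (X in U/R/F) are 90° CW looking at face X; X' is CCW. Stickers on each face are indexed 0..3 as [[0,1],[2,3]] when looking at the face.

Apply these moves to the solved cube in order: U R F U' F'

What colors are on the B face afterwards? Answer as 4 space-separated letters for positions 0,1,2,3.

After move 1 (U): U=WWWW F=RRGG R=BBRR B=OOBB L=GGOO
After move 2 (R): R=RBRB U=WRWG F=RYGY D=YBYO B=WOWB
After move 3 (F): F=GRYY U=WROG R=WBGB D=RRYO L=GYOB
After move 4 (U'): U=RGWO F=GYYY R=GRGB B=WBWB L=WOOB
After move 5 (F'): F=YYGY U=RGGG R=RRRB D=OBYO L=WOOW
Query: B face = WBWB

Answer: W B W B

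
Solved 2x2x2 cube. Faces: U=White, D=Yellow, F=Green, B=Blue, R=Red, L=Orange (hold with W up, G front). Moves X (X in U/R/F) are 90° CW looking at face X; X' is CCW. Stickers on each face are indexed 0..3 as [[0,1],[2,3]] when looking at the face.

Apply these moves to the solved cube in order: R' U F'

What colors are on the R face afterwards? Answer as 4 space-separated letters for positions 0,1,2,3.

After move 1 (R'): R=RRRR U=WBWB F=GWGW D=YGYG B=YBYB
After move 2 (U): U=WWBB F=RRGW R=YBRR B=OOYB L=GWOO
After move 3 (F'): F=RWRG U=WWYR R=GBYR D=WOYG L=GBOB
Query: R face = GBYR

Answer: G B Y R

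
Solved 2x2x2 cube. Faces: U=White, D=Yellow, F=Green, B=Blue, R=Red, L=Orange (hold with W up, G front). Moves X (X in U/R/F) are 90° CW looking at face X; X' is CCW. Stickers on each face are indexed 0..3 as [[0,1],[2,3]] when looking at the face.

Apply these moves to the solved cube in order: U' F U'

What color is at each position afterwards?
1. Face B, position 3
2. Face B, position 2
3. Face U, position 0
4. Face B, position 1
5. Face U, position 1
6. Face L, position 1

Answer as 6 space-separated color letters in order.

Answer: B B W G B R

Derivation:
After move 1 (U'): U=WWWW F=OOGG R=GGRR B=RRBB L=BBOO
After move 2 (F): F=GOGO U=WWOB R=WGWR D=RGYY L=BYOY
After move 3 (U'): U=WBWO F=BYGO R=GOWR B=WGBB L=RROY
Query 1: B[3] = B
Query 2: B[2] = B
Query 3: U[0] = W
Query 4: B[1] = G
Query 5: U[1] = B
Query 6: L[1] = R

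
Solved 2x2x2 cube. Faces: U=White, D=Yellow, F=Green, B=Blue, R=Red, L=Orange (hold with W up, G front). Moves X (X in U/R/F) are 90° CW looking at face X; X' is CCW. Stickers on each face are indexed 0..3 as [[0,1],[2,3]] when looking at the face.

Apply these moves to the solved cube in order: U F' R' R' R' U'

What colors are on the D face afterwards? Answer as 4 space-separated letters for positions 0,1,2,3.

After move 1 (U): U=WWWW F=RRGG R=BBRR B=OOBB L=GGOO
After move 2 (F'): F=RGRG U=WWBR R=YBYR D=GOYY L=GWOW
After move 3 (R'): R=BRYY U=WBBO F=RWRR D=GGYG B=YOOB
After move 4 (R'): R=RYBY U=WOBY F=RBRO D=GWYR B=GOGB
After move 5 (R'): R=YYRB U=WGBG F=RORY D=GBYO B=ROWB
After move 6 (U'): U=GGWB F=GWRY R=RORB B=YYWB L=ROOW
Query: D face = GBYO

Answer: G B Y O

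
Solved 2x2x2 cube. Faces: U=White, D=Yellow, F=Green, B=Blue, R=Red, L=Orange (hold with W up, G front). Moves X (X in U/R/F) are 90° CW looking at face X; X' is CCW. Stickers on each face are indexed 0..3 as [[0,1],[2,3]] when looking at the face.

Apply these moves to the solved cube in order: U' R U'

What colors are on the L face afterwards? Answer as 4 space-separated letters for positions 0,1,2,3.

After move 1 (U'): U=WWWW F=OOGG R=GGRR B=RRBB L=BBOO
After move 2 (R): R=RGRG U=WOWG F=OYGY D=YBYR B=WRWB
After move 3 (U'): U=OGWW F=BBGY R=OYRG B=RGWB L=WROO
Query: L face = WROO

Answer: W R O O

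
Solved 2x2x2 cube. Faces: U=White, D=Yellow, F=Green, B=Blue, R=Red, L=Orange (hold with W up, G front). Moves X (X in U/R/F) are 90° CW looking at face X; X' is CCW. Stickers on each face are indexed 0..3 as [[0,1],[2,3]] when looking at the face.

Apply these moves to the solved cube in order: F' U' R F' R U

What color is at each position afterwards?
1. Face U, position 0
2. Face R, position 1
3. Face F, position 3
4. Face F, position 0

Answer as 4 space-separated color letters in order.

Answer: Y R Y O

Derivation:
After move 1 (F'): F=GGGG U=WWRR R=YRYR D=OOYY L=OWOW
After move 2 (U'): U=WRWR F=OWGG R=GGYR B=YRBB L=BBOW
After move 3 (R): R=YGRG U=WWWG F=OOGY D=OBYY B=RRRB
After move 4 (F'): F=OYOG U=WWYR R=BGOG D=BWYY L=BGOW
After move 5 (R): R=OBGG U=WYYG F=OWOY D=BRYR B=RRWB
After move 6 (U): U=YWGY F=OBOY R=RRGG B=BGWB L=OWOW
Query 1: U[0] = Y
Query 2: R[1] = R
Query 3: F[3] = Y
Query 4: F[0] = O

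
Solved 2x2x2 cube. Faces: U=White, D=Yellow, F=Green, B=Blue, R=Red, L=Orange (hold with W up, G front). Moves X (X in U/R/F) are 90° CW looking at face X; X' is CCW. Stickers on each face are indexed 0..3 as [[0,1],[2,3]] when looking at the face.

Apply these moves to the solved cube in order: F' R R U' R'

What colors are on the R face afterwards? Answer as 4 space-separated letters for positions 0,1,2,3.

After move 1 (F'): F=GGGG U=WWRR R=YRYR D=OOYY L=OWOW
After move 2 (R): R=YYRR U=WGRG F=GOGY D=OBYB B=RBWB
After move 3 (R): R=RYRY U=WORY F=GBGB D=OWYR B=GBGB
After move 4 (U'): U=OYWR F=OWGB R=GBRY B=RYGB L=GBOW
After move 5 (R'): R=BYGR U=OGWR F=OYGR D=OWYB B=RYWB
Query: R face = BYGR

Answer: B Y G R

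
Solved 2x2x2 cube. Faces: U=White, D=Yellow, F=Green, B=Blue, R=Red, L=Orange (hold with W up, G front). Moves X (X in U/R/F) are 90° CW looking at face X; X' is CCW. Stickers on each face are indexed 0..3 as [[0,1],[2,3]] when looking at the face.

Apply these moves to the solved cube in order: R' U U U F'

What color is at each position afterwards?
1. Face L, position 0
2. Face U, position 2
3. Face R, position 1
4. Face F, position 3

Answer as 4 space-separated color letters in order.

Answer: Y G W G

Derivation:
After move 1 (R'): R=RRRR U=WBWB F=GWGW D=YGYG B=YBYB
After move 2 (U): U=WWBB F=RRGW R=YBRR B=OOYB L=GWOO
After move 3 (U): U=BWBW F=YBGW R=OORR B=GWYB L=RROO
After move 4 (U): U=BBWW F=OOGW R=GWRR B=RRYB L=YBOO
After move 5 (F'): F=OWOG U=BBGR R=GWYR D=BOYG L=YWOW
Query 1: L[0] = Y
Query 2: U[2] = G
Query 3: R[1] = W
Query 4: F[3] = G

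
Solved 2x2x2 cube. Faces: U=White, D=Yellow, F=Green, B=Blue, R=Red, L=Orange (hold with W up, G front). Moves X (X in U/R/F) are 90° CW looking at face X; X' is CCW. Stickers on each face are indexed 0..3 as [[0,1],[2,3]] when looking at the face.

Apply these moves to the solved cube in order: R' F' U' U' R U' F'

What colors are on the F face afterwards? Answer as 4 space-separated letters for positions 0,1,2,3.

Answer: R G G G

Derivation:
After move 1 (R'): R=RRRR U=WBWB F=GWGW D=YGYG B=YBYB
After move 2 (F'): F=WWGG U=WBRR R=GRYR D=OOYG L=OBOW
After move 3 (U'): U=BRWR F=OBGG R=WWYR B=GRYB L=YBOW
After move 4 (U'): U=RRBW F=YBGG R=OBYR B=WWYB L=GROW
After move 5 (R): R=YORB U=RBBG F=YOGG D=OYYW B=WWRB
After move 6 (U'): U=BGRB F=GRGG R=YORB B=YORB L=WWOW
After move 7 (F'): F=RGGG U=BGYR R=YOOB D=WWYW L=WBOR
Query: F face = RGGG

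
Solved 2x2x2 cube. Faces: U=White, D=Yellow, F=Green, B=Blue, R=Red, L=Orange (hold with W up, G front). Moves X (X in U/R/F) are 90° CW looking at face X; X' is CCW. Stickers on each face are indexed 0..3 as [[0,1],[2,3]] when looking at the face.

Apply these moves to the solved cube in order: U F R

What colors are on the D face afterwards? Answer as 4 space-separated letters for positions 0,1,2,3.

After move 1 (U): U=WWWW F=RRGG R=BBRR B=OOBB L=GGOO
After move 2 (F): F=GRGR U=WWOG R=WBWR D=RBYY L=GYOY
After move 3 (R): R=WWRB U=WROR F=GBGY D=RBYO B=GOWB
Query: D face = RBYO

Answer: R B Y O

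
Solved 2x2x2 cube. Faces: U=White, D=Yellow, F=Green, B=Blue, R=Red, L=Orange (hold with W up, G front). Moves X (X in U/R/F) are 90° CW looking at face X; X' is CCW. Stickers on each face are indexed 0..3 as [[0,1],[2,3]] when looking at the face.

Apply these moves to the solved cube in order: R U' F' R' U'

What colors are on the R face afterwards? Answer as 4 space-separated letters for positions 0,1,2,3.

After move 1 (R): R=RRRR U=WGWG F=GYGY D=YBYB B=WBWB
After move 2 (U'): U=GGWW F=OOGY R=GYRR B=RRWB L=WBOO
After move 3 (F'): F=OYOG U=GGGR R=BYYR D=BOYB L=WWOW
After move 4 (R'): R=YRBY U=GWGR F=OGOR D=BYYG B=BROB
After move 5 (U'): U=WRGG F=WWOR R=OGBY B=YROB L=BROW
Query: R face = OGBY

Answer: O G B Y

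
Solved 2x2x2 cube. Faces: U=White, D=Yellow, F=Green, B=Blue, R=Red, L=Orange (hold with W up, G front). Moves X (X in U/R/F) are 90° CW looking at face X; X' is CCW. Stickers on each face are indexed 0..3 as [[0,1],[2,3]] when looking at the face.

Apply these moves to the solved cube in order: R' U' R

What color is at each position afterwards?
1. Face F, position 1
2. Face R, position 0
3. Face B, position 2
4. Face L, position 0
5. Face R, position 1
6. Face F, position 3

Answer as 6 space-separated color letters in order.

Answer: G R B Y G G

Derivation:
After move 1 (R'): R=RRRR U=WBWB F=GWGW D=YGYG B=YBYB
After move 2 (U'): U=BBWW F=OOGW R=GWRR B=RRYB L=YBOO
After move 3 (R): R=RGRW U=BOWW F=OGGG D=YYYR B=WRBB
Query 1: F[1] = G
Query 2: R[0] = R
Query 3: B[2] = B
Query 4: L[0] = Y
Query 5: R[1] = G
Query 6: F[3] = G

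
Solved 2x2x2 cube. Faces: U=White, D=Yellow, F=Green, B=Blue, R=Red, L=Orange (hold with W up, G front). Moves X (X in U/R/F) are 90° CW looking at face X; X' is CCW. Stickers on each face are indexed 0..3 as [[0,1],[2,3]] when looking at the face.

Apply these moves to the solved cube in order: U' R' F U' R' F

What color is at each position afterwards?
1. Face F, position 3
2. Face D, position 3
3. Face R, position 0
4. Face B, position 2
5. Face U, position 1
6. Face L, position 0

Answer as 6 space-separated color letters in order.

Answer: B W W G Y Y

Derivation:
After move 1 (U'): U=WWWW F=OOGG R=GGRR B=RRBB L=BBOO
After move 2 (R'): R=GRGR U=WBWR F=OWGW D=YOYG B=YRYB
After move 3 (F): F=GOWW U=WBOB R=WRRR D=GGYG L=BYOO
After move 4 (U'): U=BBWO F=BYWW R=GORR B=WRYB L=YROO
After move 5 (R'): R=ORGR U=BYWW F=BBWO D=GYYW B=GRGB
After move 6 (F): F=WBOB U=BYOR R=WRWR D=GOYW L=YGOY
Query 1: F[3] = B
Query 2: D[3] = W
Query 3: R[0] = W
Query 4: B[2] = G
Query 5: U[1] = Y
Query 6: L[0] = Y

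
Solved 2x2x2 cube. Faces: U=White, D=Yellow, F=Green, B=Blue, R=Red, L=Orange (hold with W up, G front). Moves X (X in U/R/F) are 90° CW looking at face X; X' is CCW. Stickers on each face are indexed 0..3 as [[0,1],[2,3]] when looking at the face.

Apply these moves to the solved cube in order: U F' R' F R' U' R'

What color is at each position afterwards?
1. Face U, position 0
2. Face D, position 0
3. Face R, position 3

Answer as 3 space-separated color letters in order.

After move 1 (U): U=WWWW F=RRGG R=BBRR B=OOBB L=GGOO
After move 2 (F'): F=RGRG U=WWBR R=YBYR D=GOYY L=GWOW
After move 3 (R'): R=BRYY U=WBBO F=RWRR D=GGYG B=YOOB
After move 4 (F): F=RRRW U=WBWW R=BROY D=YBYG L=GGOG
After move 5 (R'): R=RYBO U=WOWY F=RBRW D=YRYW B=GOBB
After move 6 (U'): U=OYWW F=GGRW R=RBBO B=RYBB L=GOOG
After move 7 (R'): R=BORB U=OBWR F=GYRW D=YGYW B=WYRB
Query 1: U[0] = O
Query 2: D[0] = Y
Query 3: R[3] = B

Answer: O Y B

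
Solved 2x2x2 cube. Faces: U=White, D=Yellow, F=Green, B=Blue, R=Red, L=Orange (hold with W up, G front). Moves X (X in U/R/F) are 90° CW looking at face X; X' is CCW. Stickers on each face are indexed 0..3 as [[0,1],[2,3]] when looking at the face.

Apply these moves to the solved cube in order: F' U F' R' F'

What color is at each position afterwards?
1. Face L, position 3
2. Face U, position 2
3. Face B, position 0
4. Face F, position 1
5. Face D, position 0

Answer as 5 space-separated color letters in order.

After move 1 (F'): F=GGGG U=WWRR R=YRYR D=OOYY L=OWOW
After move 2 (U): U=RWRW F=YRGG R=BBYR B=OWBB L=GGOW
After move 3 (F'): F=RGYG U=RWBY R=OBOR D=GWYY L=GWOR
After move 4 (R'): R=BROO U=RBBO F=RWYY D=GGYG B=YWWB
After move 5 (F'): F=WYRY U=RBBO R=GRGO D=WRYG L=GOOB
Query 1: L[3] = B
Query 2: U[2] = B
Query 3: B[0] = Y
Query 4: F[1] = Y
Query 5: D[0] = W

Answer: B B Y Y W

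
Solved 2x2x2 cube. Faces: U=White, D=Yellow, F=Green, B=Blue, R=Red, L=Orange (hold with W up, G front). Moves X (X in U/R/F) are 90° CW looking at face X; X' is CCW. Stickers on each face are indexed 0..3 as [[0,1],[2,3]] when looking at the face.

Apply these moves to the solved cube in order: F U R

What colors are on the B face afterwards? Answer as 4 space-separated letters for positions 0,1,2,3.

After move 1 (F): F=GGGG U=WWOO R=WRWR D=RRYY L=OYOY
After move 2 (U): U=OWOW F=WRGG R=BBWR B=OYBB L=GGOY
After move 3 (R): R=WBRB U=OROG F=WRGY D=RBYO B=WYWB
Query: B face = WYWB

Answer: W Y W B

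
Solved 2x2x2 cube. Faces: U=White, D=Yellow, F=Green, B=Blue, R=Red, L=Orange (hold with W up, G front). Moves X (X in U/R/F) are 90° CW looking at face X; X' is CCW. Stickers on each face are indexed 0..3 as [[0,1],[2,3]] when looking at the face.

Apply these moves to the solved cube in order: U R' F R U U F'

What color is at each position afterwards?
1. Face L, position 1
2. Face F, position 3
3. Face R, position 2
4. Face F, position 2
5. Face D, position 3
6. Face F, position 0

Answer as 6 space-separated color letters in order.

After move 1 (U): U=WWWW F=RRGG R=BBRR B=OOBB L=GGOO
After move 2 (R'): R=BRBR U=WBWO F=RWGW D=YRYG B=YOYB
After move 3 (F): F=GRWW U=WBOG R=WROR D=BBYG L=GYOR
After move 4 (R): R=OWRR U=WROW F=GBWG D=BYYY B=GOBB
After move 5 (U): U=OWWR F=OWWG R=GORR B=GYBB L=GBOR
After move 6 (U): U=WORW F=GOWG R=GYRR B=GBBB L=OWOR
After move 7 (F'): F=OGGW U=WOGR R=YYBR D=WRYY L=OWOR
Query 1: L[1] = W
Query 2: F[3] = W
Query 3: R[2] = B
Query 4: F[2] = G
Query 5: D[3] = Y
Query 6: F[0] = O

Answer: W W B G Y O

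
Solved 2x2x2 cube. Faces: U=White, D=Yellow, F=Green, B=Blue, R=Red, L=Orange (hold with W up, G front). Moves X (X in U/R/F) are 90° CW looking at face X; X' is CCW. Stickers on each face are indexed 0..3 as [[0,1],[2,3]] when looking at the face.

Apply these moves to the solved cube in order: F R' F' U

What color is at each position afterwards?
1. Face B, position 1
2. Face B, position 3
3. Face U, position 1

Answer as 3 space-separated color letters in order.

After move 1 (F): F=GGGG U=WWOO R=WRWR D=RRYY L=OYOY
After move 2 (R'): R=RRWW U=WBOB F=GWGO D=RGYG B=YBRB
After move 3 (F'): F=WOGG U=WBRW R=GRRW D=YYYG L=OBOO
After move 4 (U): U=RWWB F=GRGG R=YBRW B=OBRB L=WOOO
Query 1: B[1] = B
Query 2: B[3] = B
Query 3: U[1] = W

Answer: B B W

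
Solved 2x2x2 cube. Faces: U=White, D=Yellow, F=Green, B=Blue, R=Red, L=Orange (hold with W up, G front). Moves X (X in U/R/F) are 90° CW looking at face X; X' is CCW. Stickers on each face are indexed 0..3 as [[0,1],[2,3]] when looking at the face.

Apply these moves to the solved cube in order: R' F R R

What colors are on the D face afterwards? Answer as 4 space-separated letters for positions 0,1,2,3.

After move 1 (R'): R=RRRR U=WBWB F=GWGW D=YGYG B=YBYB
After move 2 (F): F=GGWW U=WBOO R=WRBR D=RRYG L=OYOG
After move 3 (R): R=BWRR U=WGOW F=GRWG D=RYYY B=OBBB
After move 4 (R): R=RBRW U=WROG F=GYWY D=RBYO B=WBGB
Query: D face = RBYO

Answer: R B Y O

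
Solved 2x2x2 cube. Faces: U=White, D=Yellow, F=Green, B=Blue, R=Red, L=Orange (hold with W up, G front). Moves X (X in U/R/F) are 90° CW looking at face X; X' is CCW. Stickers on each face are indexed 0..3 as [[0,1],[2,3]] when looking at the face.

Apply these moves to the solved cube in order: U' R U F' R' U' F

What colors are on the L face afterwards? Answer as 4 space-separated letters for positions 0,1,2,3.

After move 1 (U'): U=WWWW F=OOGG R=GGRR B=RRBB L=BBOO
After move 2 (R): R=RGRG U=WOWG F=OYGY D=YBYR B=WRWB
After move 3 (U): U=WWGO F=RGGY R=WRRG B=BBWB L=OYOO
After move 4 (F'): F=GYRG U=WWWR R=BRYG D=YOYR L=OOOG
After move 5 (R'): R=RGBY U=WWWB F=GWRR D=YYYG B=RBOB
After move 6 (U'): U=WBWW F=OORR R=GWBY B=RGOB L=RBOG
After move 7 (F): F=RORO U=WBGB R=WWWY D=BGYG L=RYOY
Query: L face = RYOY

Answer: R Y O Y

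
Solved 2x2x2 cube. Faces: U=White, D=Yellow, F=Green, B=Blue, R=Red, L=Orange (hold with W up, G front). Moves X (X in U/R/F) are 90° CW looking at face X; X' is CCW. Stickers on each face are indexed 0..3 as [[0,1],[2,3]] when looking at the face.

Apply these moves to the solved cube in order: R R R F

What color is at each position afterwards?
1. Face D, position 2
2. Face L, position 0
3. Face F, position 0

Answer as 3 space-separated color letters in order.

Answer: Y O G

Derivation:
After move 1 (R): R=RRRR U=WGWG F=GYGY D=YBYB B=WBWB
After move 2 (R): R=RRRR U=WYWY F=GBGB D=YWYW B=GBGB
After move 3 (R): R=RRRR U=WBWB F=GWGW D=YGYG B=YBYB
After move 4 (F): F=GGWW U=WBOO R=WRBR D=RRYG L=OYOG
Query 1: D[2] = Y
Query 2: L[0] = O
Query 3: F[0] = G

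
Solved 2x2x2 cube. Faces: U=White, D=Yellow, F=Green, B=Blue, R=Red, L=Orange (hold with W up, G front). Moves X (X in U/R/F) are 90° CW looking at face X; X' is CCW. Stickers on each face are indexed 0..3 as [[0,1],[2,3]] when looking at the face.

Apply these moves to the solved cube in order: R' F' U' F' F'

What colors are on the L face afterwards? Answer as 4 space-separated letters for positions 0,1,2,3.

Answer: Y Y O W

Derivation:
After move 1 (R'): R=RRRR U=WBWB F=GWGW D=YGYG B=YBYB
After move 2 (F'): F=WWGG U=WBRR R=GRYR D=OOYG L=OBOW
After move 3 (U'): U=BRWR F=OBGG R=WWYR B=GRYB L=YBOW
After move 4 (F'): F=BGOG U=BRWY R=OWOR D=BWYG L=YROW
After move 5 (F'): F=GGBO U=BROO R=WWBR D=RWYG L=YYOW
Query: L face = YYOW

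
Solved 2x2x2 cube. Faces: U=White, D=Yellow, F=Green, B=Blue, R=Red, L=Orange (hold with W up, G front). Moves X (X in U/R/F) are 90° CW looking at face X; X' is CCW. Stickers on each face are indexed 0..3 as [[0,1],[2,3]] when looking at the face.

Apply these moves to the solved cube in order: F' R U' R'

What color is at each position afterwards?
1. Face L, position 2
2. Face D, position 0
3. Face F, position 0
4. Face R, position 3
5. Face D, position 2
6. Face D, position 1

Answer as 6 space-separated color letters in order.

Answer: O O O R Y W

Derivation:
After move 1 (F'): F=GGGG U=WWRR R=YRYR D=OOYY L=OWOW
After move 2 (R): R=YYRR U=WGRG F=GOGY D=OBYB B=RBWB
After move 3 (U'): U=GGWR F=OWGY R=GORR B=YYWB L=RBOW
After move 4 (R'): R=ORGR U=GWWY F=OGGR D=OWYY B=BYBB
Query 1: L[2] = O
Query 2: D[0] = O
Query 3: F[0] = O
Query 4: R[3] = R
Query 5: D[2] = Y
Query 6: D[1] = W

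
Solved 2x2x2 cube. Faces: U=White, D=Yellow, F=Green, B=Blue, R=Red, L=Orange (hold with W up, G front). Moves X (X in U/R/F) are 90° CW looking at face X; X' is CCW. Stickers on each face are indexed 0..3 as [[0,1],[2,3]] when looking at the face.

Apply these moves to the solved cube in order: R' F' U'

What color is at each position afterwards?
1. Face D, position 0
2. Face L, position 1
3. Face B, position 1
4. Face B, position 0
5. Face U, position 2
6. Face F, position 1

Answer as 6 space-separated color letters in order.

After move 1 (R'): R=RRRR U=WBWB F=GWGW D=YGYG B=YBYB
After move 2 (F'): F=WWGG U=WBRR R=GRYR D=OOYG L=OBOW
After move 3 (U'): U=BRWR F=OBGG R=WWYR B=GRYB L=YBOW
Query 1: D[0] = O
Query 2: L[1] = B
Query 3: B[1] = R
Query 4: B[0] = G
Query 5: U[2] = W
Query 6: F[1] = B

Answer: O B R G W B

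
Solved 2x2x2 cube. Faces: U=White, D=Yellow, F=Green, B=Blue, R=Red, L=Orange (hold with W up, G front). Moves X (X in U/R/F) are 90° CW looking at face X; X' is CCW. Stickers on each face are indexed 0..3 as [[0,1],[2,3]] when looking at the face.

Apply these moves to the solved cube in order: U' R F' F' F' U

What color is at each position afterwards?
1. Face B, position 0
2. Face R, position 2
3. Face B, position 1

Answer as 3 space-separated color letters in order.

After move 1 (U'): U=WWWW F=OOGG R=GGRR B=RRBB L=BBOO
After move 2 (R): R=RGRG U=WOWG F=OYGY D=YBYR B=WRWB
After move 3 (F'): F=YYOG U=WORR R=BGYG D=BOYR L=BGOW
After move 4 (F'): F=YGYO U=WOBY R=OGBG D=GWYR L=BROR
After move 5 (F'): F=GOYY U=WOOB R=WGGG D=RRYR L=BYOB
After move 6 (U): U=OWBO F=WGYY R=WRGG B=BYWB L=GOOB
Query 1: B[0] = B
Query 2: R[2] = G
Query 3: B[1] = Y

Answer: B G Y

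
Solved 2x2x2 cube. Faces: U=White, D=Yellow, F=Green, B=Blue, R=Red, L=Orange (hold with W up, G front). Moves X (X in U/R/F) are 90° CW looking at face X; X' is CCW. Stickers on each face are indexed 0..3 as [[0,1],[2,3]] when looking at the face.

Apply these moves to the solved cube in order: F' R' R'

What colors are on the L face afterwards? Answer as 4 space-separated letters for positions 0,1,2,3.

Answer: O W O W

Derivation:
After move 1 (F'): F=GGGG U=WWRR R=YRYR D=OOYY L=OWOW
After move 2 (R'): R=RRYY U=WBRB F=GWGR D=OGYG B=YBOB
After move 3 (R'): R=RYRY U=WORY F=GBGB D=OWYR B=GBGB
Query: L face = OWOW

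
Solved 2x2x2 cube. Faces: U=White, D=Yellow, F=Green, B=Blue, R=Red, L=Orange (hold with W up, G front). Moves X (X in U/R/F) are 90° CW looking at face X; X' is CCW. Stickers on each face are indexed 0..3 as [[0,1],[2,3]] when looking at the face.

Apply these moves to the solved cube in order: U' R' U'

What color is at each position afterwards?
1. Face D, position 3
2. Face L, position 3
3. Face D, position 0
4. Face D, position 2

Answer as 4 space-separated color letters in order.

After move 1 (U'): U=WWWW F=OOGG R=GGRR B=RRBB L=BBOO
After move 2 (R'): R=GRGR U=WBWR F=OWGW D=YOYG B=YRYB
After move 3 (U'): U=BRWW F=BBGW R=OWGR B=GRYB L=YROO
Query 1: D[3] = G
Query 2: L[3] = O
Query 3: D[0] = Y
Query 4: D[2] = Y

Answer: G O Y Y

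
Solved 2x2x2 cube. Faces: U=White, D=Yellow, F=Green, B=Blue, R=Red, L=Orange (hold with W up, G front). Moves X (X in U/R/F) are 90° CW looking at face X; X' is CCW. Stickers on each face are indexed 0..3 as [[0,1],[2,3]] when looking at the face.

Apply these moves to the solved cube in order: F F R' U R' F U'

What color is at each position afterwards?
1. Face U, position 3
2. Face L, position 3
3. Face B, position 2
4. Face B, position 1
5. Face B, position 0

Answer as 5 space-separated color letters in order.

After move 1 (F): F=GGGG U=WWOO R=WRWR D=RRYY L=OYOY
After move 2 (F): F=GGGG U=WWYY R=OROR D=WWYY L=OROR
After move 3 (R'): R=RROO U=WBYB F=GWGY D=WGYG B=YBWB
After move 4 (U): U=YWBB F=RRGY R=YBOO B=ORWB L=GWOR
After move 5 (R'): R=BOYO U=YWBO F=RWGB D=WRYY B=GRGB
After move 6 (F): F=GRBW U=YWRW R=BOOO D=YBYY L=GWOR
After move 7 (U'): U=WWYR F=GWBW R=GROO B=BOGB L=GROR
Query 1: U[3] = R
Query 2: L[3] = R
Query 3: B[2] = G
Query 4: B[1] = O
Query 5: B[0] = B

Answer: R R G O B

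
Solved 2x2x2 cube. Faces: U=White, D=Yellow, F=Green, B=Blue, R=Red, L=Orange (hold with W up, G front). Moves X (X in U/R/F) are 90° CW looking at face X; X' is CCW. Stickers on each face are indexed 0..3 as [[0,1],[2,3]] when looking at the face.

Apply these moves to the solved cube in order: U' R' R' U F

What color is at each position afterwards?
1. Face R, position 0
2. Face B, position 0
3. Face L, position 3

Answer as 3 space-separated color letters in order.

Answer: Y B W

Derivation:
After move 1 (U'): U=WWWW F=OOGG R=GGRR B=RRBB L=BBOO
After move 2 (R'): R=GRGR U=WBWR F=OWGW D=YOYG B=YRYB
After move 3 (R'): R=RRGG U=WYWY F=OBGR D=YWYW B=GROB
After move 4 (U): U=WWYY F=RRGR R=GRGG B=BBOB L=OBOO
After move 5 (F): F=GRRR U=WWOB R=YRYG D=GGYW L=OYOW
Query 1: R[0] = Y
Query 2: B[0] = B
Query 3: L[3] = W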